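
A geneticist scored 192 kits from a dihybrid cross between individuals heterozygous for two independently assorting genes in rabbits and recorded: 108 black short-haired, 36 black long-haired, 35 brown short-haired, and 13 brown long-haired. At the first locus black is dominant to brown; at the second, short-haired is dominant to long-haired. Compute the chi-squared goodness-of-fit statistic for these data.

0.111

A dihybrid F₂ with independent assortment and complete dominance at both loci gives a 9:3:3:1 phenotypic ratio.
Total ratio parts = 16. Expected numbers out of 192:
  black short-haired: 192 × 9/16 = 108
  black long-haired: 192 × 3/16 = 36
  brown short-haired: 192 × 3/16 = 36
  brown long-haired: 192 × 1/16 = 12
χ² = Σ (O − E)² / E
  black short-haired: (108 − 108)² / 108 = 0.0000
  black long-haired: (36 − 36)² / 36 = 0.0000
  brown short-haired: (35 − 36)² / 36 = 0.0278
  brown long-haired: (13 − 12)² / 12 = 0.0833
χ² = 0.0000 + 0.0000 + 0.0278 + 0.0833 = 0.1111 ≈ 0.111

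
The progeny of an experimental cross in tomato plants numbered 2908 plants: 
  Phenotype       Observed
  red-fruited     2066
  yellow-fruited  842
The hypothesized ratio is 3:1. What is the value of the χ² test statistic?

24.255

Under the 3:1 hypothesis (Σ ratio = 4, N = 2908):
  red-fruited: 2908 × 3/4 = 2181
  yellow-fruited: 2908 × 1/4 = 727
χ² = Σ (O − E)² / E
  red-fruited: (2066 − 2181)² / 2181 = 6.0637
  yellow-fruited: (842 − 727)² / 727 = 18.1912
χ² = 6.0637 + 18.1912 = 24.2549 ≈ 24.255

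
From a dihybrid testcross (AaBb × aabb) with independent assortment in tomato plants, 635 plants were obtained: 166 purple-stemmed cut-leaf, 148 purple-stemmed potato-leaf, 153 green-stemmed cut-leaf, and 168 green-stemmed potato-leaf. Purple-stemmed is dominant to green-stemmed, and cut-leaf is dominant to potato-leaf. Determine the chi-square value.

1.806

A dihybrid testcross with independent assortment gives a 1:1:1:1 ratio.
Under the 1:1:1:1 hypothesis (Σ ratio = 4, N = 635):
  purple-stemmed cut-leaf: 635 × 1/4 = 158.75
  purple-stemmed potato-leaf: 635 × 1/4 = 158.75
  green-stemmed cut-leaf: 635 × 1/4 = 158.75
  green-stemmed potato-leaf: 635 × 1/4 = 158.75
χ² = Σ (O − E)² / E
  purple-stemmed cut-leaf: (166 − 158.75)² / 158.75 = 0.3311
  purple-stemmed potato-leaf: (148 − 158.75)² / 158.75 = 0.7280
  green-stemmed cut-leaf: (153 − 158.75)² / 158.75 = 0.2083
  green-stemmed potato-leaf: (168 − 158.75)² / 158.75 = 0.5390
χ² = 0.3311 + 0.7280 + 0.2083 + 0.5390 = 1.8064 ≈ 1.806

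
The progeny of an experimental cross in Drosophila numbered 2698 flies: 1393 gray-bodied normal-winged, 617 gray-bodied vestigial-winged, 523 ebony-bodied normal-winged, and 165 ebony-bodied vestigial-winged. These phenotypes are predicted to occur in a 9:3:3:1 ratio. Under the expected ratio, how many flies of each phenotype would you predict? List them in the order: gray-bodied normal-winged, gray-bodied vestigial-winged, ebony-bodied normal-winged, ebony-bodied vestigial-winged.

The 9:3:3:1 ratio has 16 parts, so with N = 2698 the expected counts are:
  gray-bodied normal-winged: 2698 × 9/16 = 1517.625
  gray-bodied vestigial-winged: 2698 × 3/16 = 505.875
  ebony-bodied normal-winged: 2698 × 3/16 = 505.875
  ebony-bodied vestigial-winged: 2698 × 1/16 = 168.625

1517.625, 505.875, 505.875, 168.625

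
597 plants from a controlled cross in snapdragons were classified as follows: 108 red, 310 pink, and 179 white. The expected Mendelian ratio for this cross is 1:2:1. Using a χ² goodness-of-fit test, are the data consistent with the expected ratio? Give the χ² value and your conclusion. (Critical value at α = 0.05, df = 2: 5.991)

17.774; not consistent

Under the 1:2:1 hypothesis (Σ ratio = 4, N = 597):
  red: 597 × 1/4 = 149.25
  pink: 597 × 2/4 = 298.5
  white: 597 × 1/4 = 149.25
χ² = Σ (O − E)² / E
  red: (108 − 149.25)² / 149.25 = 11.4008
  pink: (310 − 298.5)² / 298.5 = 0.4430
  white: (179 − 149.25)² / 149.25 = 5.9301
χ² = 11.4008 + 0.4430 + 5.9301 = 17.7739 ≈ 17.774
Degrees of freedom = 3 − 1 = 2; critical value at α = 0.05 is 5.991.
Since 17.774 > 5.991, we reject the null hypothesis — the data do not fit the 1:2:1 ratio.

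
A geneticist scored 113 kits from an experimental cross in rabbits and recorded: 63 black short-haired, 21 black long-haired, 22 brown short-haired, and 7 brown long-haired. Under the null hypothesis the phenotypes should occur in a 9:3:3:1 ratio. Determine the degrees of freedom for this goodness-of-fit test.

A goodness-of-fit test with 4 phenotype classes has df = 4 − 1 = 3.

3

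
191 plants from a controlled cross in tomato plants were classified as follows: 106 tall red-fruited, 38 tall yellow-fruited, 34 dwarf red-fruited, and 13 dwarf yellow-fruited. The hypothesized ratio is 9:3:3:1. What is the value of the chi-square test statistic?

0.339

Total ratio parts = 16. Expected numbers out of 191:
  tall red-fruited: 191 × 9/16 = 107.4375
  tall yellow-fruited: 191 × 3/16 = 35.8125
  dwarf red-fruited: 191 × 3/16 = 35.8125
  dwarf yellow-fruited: 191 × 1/16 = 11.9375
χ² = Σ (O − E)² / E
  tall red-fruited: (106 − 107.4375)² / 107.4375 = 0.0192
  tall yellow-fruited: (38 − 35.8125)² / 35.8125 = 0.1336
  dwarf red-fruited: (34 − 35.8125)² / 35.8125 = 0.0917
  dwarf yellow-fruited: (13 − 11.9375)² / 11.9375 = 0.0946
χ² = 0.0192 + 0.1336 + 0.0917 + 0.0946 = 0.3391 ≈ 0.339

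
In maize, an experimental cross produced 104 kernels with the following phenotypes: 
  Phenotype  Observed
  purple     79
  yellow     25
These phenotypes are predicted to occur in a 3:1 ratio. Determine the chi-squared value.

Total ratio parts = 4. Expected numbers out of 104:
  purple: 104 × 3/4 = 78
  yellow: 104 × 1/4 = 26
χ² = Σ (O − E)² / E
  purple: (79 − 78)² / 78 = 0.0128
  yellow: (25 − 26)² / 26 = 0.0385
χ² = 0.0128 + 0.0385 = 0.0513 ≈ 0.051

0.051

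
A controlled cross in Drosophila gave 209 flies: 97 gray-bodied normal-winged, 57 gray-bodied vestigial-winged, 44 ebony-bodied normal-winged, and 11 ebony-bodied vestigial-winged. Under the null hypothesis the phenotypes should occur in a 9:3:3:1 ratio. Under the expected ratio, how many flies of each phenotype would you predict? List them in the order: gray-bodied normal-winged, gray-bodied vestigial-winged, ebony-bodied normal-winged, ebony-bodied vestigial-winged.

The 9:3:3:1 ratio has 16 parts, so with N = 209 the expected counts are:
  gray-bodied normal-winged: 209 × 9/16 = 117.5625
  gray-bodied vestigial-winged: 209 × 3/16 = 39.1875
  ebony-bodied normal-winged: 209 × 3/16 = 39.1875
  ebony-bodied vestigial-winged: 209 × 1/16 = 13.0625

117.5625, 39.1875, 39.1875, 13.0625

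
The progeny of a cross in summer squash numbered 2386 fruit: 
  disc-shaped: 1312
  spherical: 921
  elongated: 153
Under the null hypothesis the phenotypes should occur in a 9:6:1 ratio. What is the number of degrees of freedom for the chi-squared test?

2

A goodness-of-fit test with 3 phenotype classes has df = 3 − 1 = 2.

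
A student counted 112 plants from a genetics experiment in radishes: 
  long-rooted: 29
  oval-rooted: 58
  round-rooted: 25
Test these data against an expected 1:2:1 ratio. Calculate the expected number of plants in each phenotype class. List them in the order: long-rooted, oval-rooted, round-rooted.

The 1:2:1 ratio has 4 parts, so with N = 112 the expected counts are:
  long-rooted: 112 × 1/4 = 28
  oval-rooted: 112 × 2/4 = 56
  round-rooted: 112 × 1/4 = 28

28, 56, 28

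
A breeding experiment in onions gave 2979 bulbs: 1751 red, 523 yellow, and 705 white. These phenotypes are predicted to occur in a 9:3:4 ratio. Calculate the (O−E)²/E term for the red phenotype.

3.385

Total ratio parts = 16. Expected numbers out of 2979:
  red: 2979 × 9/16 = 1675.6875
  yellow: 2979 × 3/16 = 558.5625
  white: 2979 × 4/16 = 744.75
Contribution of red: (1751 − 1675.6875)² / 1675.6875 = 3.3849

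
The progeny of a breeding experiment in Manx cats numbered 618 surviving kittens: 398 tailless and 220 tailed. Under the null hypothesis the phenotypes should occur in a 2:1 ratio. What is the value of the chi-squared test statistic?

1.427

The 2:1 ratio has 3 parts, so with N = 618 the expected counts are:
  tailless: 618 × 2/3 = 412
  tailed: 618 × 1/3 = 206
χ² = Σ (O − E)² / E
  tailless: (398 − 412)² / 412 = 0.4757
  tailed: (220 − 206)² / 206 = 0.9515
χ² = 0.4757 + 0.9515 = 1.4272 ≈ 1.427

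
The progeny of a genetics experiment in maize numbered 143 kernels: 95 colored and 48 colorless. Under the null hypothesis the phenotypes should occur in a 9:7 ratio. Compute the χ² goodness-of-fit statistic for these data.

The 9:7 ratio has 16 parts, so with N = 143 the expected counts are:
  colored: 143 × 9/16 = 80.4375
  colorless: 143 × 7/16 = 62.5625
χ² = Σ (O − E)² / E
  colored: (95 − 80.4375)² / 80.4375 = 2.6364
  colorless: (48 − 62.5625)² / 62.5625 = 3.3897
χ² = 2.6364 + 3.3897 = 6.0261 ≈ 6.026

6.026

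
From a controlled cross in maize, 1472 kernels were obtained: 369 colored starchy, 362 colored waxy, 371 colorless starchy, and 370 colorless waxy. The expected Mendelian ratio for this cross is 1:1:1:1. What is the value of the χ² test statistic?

The 1:1:1:1 ratio has 4 parts, so with N = 1472 the expected counts are:
  colored starchy: 1472 × 1/4 = 368
  colored waxy: 1472 × 1/4 = 368
  colorless starchy: 1472 × 1/4 = 368
  colorless waxy: 1472 × 1/4 = 368
χ² = Σ (O − E)² / E
  colored starchy: (369 − 368)² / 368 = 0.0027
  colored waxy: (362 − 368)² / 368 = 0.0978
  colorless starchy: (371 − 368)² / 368 = 0.0245
  colorless waxy: (370 − 368)² / 368 = 0.0109
χ² = 0.0027 + 0.0978 + 0.0245 + 0.0109 = 0.1359 ≈ 0.136

0.136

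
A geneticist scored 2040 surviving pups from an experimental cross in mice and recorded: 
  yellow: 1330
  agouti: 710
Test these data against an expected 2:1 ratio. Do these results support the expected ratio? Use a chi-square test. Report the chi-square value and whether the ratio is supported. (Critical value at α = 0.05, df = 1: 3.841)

1.985; consistent

Total ratio parts = 3. Expected numbers out of 2040:
  yellow: 2040 × 2/3 = 1360
  agouti: 2040 × 1/3 = 680
χ² = Σ (O − E)² / E
  yellow: (1330 − 1360)² / 1360 = 0.6618
  agouti: (710 − 680)² / 680 = 1.3235
χ² = 0.6618 + 1.3235 = 1.9853 ≈ 1.985
Degrees of freedom = 2 − 1 = 1; critical value at α = 0.05 is 3.841.
Since 1.985 < 3.841, we fail to reject the null hypothesis — the data are consistent with the 2:1 ratio.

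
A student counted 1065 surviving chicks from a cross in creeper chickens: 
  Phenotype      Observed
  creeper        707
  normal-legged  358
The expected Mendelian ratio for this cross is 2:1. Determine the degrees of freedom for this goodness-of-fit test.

1

A goodness-of-fit test with 2 phenotype classes has df = 2 − 1 = 1.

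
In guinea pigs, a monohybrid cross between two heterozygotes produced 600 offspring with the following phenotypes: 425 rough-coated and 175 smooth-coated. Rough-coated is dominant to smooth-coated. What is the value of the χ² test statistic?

For a monohybrid cross between heterozygotes with complete dominance, the expected phenotypic ratio is 3:1.
Expected counts for N = 600 under a 3:1 ratio (total parts = 4):
  rough-coated: 600 × 3/4 = 450
  smooth-coated: 600 × 1/4 = 150
χ² = Σ (O − E)² / E
  rough-coated: (425 − 450)² / 450 = 1.3889
  smooth-coated: (175 − 150)² / 150 = 4.1667
χ² = 1.3889 + 4.1667 = 5.5556 ≈ 5.556

5.556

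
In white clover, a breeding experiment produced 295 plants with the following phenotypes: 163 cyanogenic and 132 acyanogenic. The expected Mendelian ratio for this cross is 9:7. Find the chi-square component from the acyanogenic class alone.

Total ratio parts = 16. Expected numbers out of 295:
  cyanogenic: 295 × 9/16 = 165.9375
  acyanogenic: 295 × 7/16 = 129.0625
Contribution of acyanogenic: (132 − 129.0625)² / 129.0625 = 0.0669

0.067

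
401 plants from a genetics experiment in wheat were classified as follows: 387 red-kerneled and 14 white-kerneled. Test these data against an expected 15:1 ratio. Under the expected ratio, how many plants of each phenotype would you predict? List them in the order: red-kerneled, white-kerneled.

Expected counts for N = 401 under a 15:1 ratio (total parts = 16):
  red-kerneled: 401 × 15/16 = 375.9375
  white-kerneled: 401 × 1/16 = 25.0625

375.9375, 25.0625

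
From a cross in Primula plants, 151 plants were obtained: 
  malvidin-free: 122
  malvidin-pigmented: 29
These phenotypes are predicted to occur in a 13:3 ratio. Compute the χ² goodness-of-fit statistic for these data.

Under the 13:3 hypothesis (Σ ratio = 16, N = 151):
  malvidin-free: 151 × 13/16 = 122.6875
  malvidin-pigmented: 151 × 3/16 = 28.3125
χ² = Σ (O − E)² / E
  malvidin-free: (122 − 122.6875)² / 122.6875 = 0.0039
  malvidin-pigmented: (29 − 28.3125)² / 28.3125 = 0.0167
χ² = 0.0039 + 0.0167 = 0.0206 ≈ 0.021

0.021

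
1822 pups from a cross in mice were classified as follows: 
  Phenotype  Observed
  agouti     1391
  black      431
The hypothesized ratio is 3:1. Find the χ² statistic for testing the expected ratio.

1.757

The 3:1 ratio has 4 parts, so with N = 1822 the expected counts are:
  agouti: 1822 × 3/4 = 1366.5
  black: 1822 × 1/4 = 455.5
χ² = Σ (O − E)² / E
  agouti: (1391 − 1366.5)² / 1366.5 = 0.4393
  black: (431 − 455.5)² / 455.5 = 1.3178
χ² = 0.4393 + 1.3178 = 1.7571 ≈ 1.757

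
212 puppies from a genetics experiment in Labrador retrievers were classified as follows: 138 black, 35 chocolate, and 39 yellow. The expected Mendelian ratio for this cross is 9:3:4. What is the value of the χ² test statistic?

Total ratio parts = 16. Expected numbers out of 212:
  black: 212 × 9/16 = 119.25
  chocolate: 212 × 3/16 = 39.75
  yellow: 212 × 4/16 = 53
χ² = Σ (O − E)² / E
  black: (138 − 119.25)² / 119.25 = 2.9481
  chocolate: (35 − 39.75)² / 39.75 = 0.5676
  yellow: (39 − 53)² / 53 = 3.6981
χ² = 2.9481 + 0.5676 + 3.6981 = 7.2138 ≈ 7.214

7.214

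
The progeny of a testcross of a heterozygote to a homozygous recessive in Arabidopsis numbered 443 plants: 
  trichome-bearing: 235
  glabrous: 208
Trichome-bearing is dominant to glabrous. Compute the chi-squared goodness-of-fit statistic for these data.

A testcross of a heterozygote (Aa × aa) gives a 1:1 phenotypic ratio.
Total ratio parts = 2. Expected numbers out of 443:
  trichome-bearing: 443 × 1/2 = 221.5
  glabrous: 443 × 1/2 = 221.5
χ² = Σ (O − E)² / E
  trichome-bearing: (235 − 221.5)² / 221.5 = 0.8228
  glabrous: (208 − 221.5)² / 221.5 = 0.8228
χ² = 0.8228 + 0.8228 = 1.6456 ≈ 1.646

1.646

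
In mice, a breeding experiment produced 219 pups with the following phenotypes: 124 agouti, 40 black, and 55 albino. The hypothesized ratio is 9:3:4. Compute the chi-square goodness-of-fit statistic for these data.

Under the 9:3:4 hypothesis (Σ ratio = 16, N = 219):
  agouti: 219 × 9/16 = 123.1875
  black: 219 × 3/16 = 41.0625
  albino: 219 × 4/16 = 54.75
χ² = Σ (O − E)² / E
  agouti: (124 − 123.1875)² / 123.1875 = 0.0054
  black: (40 − 41.0625)² / 41.0625 = 0.0275
  albino: (55 − 54.75)² / 54.75 = 0.0011
χ² = 0.0054 + 0.0275 + 0.0011 = 0.034

0.034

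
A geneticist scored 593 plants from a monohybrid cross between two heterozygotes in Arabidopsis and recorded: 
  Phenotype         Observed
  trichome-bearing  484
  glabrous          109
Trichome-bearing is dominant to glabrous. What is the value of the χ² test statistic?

For a monohybrid cross between heterozygotes with complete dominance, the expected phenotypic ratio is 3:1.
Total ratio parts = 4. Expected numbers out of 593:
  trichome-bearing: 593 × 3/4 = 444.75
  glabrous: 593 × 1/4 = 148.25
χ² = Σ (O − E)² / E
  trichome-bearing: (484 − 444.75)² / 444.75 = 3.4639
  glabrous: (109 − 148.25)² / 148.25 = 10.3917
χ² = 3.4639 + 10.3917 = 13.8556 ≈ 13.856

13.856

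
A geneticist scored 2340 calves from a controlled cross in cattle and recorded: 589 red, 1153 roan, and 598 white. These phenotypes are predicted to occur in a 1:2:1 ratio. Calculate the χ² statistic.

0.563

Total ratio parts = 4. Expected numbers out of 2340:
  red: 2340 × 1/4 = 585
  roan: 2340 × 2/4 = 1170
  white: 2340 × 1/4 = 585
χ² = Σ (O − E)² / E
  red: (589 − 585)² / 585 = 0.0274
  roan: (1153 − 1170)² / 1170 = 0.2470
  white: (598 − 585)² / 585 = 0.2889
χ² = 0.0274 + 0.2470 + 0.2889 = 0.5633 ≈ 0.563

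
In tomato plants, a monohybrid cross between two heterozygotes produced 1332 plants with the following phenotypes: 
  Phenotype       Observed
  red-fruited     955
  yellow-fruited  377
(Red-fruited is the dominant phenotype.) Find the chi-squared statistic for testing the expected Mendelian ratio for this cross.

For a monohybrid cross between heterozygotes with complete dominance, the expected phenotypic ratio is 3:1.
Under the 3:1 hypothesis (Σ ratio = 4, N = 1332):
  red-fruited: 1332 × 3/4 = 999
  yellow-fruited: 1332 × 1/4 = 333
χ² = Σ (O − E)² / E
  red-fruited: (955 − 999)² / 999 = 1.9379
  yellow-fruited: (377 − 333)² / 333 = 5.8138
χ² = 1.9379 + 5.8138 = 7.7517 ≈ 7.752

7.752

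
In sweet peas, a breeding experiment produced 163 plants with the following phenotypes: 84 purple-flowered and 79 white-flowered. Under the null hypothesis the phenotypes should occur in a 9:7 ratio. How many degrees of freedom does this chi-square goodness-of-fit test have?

1

A goodness-of-fit test with 2 phenotype classes has df = 2 − 1 = 1.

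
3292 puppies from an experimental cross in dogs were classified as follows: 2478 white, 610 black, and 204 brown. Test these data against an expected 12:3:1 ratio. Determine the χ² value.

Expected counts for N = 3292 under a 12:3:1 ratio (total parts = 16):
  white: 3292 × 12/16 = 2469
  black: 3292 × 3/16 = 617.25
  brown: 3292 × 1/16 = 205.75
χ² = Σ (O − E)² / E
  white: (2478 − 2469)² / 2469 = 0.0328
  black: (610 − 617.25)² / 617.25 = 0.0852
  brown: (204 − 205.75)² / 205.75 = 0.0149
χ² = 0.0328 + 0.0852 + 0.0149 = 0.1329 ≈ 0.133

0.133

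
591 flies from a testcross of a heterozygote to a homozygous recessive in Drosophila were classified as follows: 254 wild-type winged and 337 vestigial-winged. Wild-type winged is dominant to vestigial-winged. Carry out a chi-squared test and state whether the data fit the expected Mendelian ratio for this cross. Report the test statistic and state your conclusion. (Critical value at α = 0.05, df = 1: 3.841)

11.657; not consistent

A testcross of a heterozygote (Aa × aa) gives a 1:1 phenotypic ratio.
Expected counts for N = 591 under a 1:1 ratio (total parts = 2):
  wild-type winged: 591 × 1/2 = 295.5
  vestigial-winged: 591 × 1/2 = 295.5
χ² = Σ (O − E)² / E
  wild-type winged: (254 − 295.5)² / 295.5 = 5.8283
  vestigial-winged: (337 − 295.5)² / 295.5 = 5.8283
χ² = 5.8283 + 5.8283 = 11.6566 ≈ 11.657
Degrees of freedom = 2 − 1 = 1; critical value at α = 0.05 is 3.841.
Since 11.657 > 3.841, we reject the null hypothesis — the data do not fit the 1:1 ratio.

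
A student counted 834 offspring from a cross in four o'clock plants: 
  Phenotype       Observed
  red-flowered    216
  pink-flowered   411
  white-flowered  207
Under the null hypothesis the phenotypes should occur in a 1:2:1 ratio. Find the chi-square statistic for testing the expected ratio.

Under the 1:2:1 hypothesis (Σ ratio = 4, N = 834):
  red-flowered: 834 × 1/4 = 208.5
  pink-flowered: 834 × 2/4 = 417
  white-flowered: 834 × 1/4 = 208.5
χ² = Σ (O − E)² / E
  red-flowered: (216 − 208.5)² / 208.5 = 0.2698
  pink-flowered: (411 − 417)² / 417 = 0.0863
  white-flowered: (207 − 208.5)² / 208.5 = 0.0108
χ² = 0.2698 + 0.0863 + 0.0108 = 0.3669 ≈ 0.367

0.367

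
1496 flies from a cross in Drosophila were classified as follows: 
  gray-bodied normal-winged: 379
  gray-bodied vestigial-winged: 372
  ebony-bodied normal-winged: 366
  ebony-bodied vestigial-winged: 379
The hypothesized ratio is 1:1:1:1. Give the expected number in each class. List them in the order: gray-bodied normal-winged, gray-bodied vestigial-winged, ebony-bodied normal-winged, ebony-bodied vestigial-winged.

Total ratio parts = 4. Expected numbers out of 1496:
  gray-bodied normal-winged: 1496 × 1/4 = 374
  gray-bodied vestigial-winged: 1496 × 1/4 = 374
  ebony-bodied normal-winged: 1496 × 1/4 = 374
  ebony-bodied vestigial-winged: 1496 × 1/4 = 374

374, 374, 374, 374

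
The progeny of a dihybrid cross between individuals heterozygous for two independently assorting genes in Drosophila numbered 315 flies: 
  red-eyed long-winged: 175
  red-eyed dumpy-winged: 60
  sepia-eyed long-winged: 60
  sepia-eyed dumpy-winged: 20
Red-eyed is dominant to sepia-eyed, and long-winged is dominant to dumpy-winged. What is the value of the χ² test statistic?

0.062

A dihybrid F₂ with independent assortment and complete dominance at both loci gives a 9:3:3:1 phenotypic ratio.
Under the 9:3:3:1 hypothesis (Σ ratio = 16, N = 315):
  red-eyed long-winged: 315 × 9/16 = 177.1875
  red-eyed dumpy-winged: 315 × 3/16 = 59.0625
  sepia-eyed long-winged: 315 × 3/16 = 59.0625
  sepia-eyed dumpy-winged: 315 × 1/16 = 19.6875
χ² = Σ (O − E)² / E
  red-eyed long-winged: (175 − 177.1875)² / 177.1875 = 0.0270
  red-eyed dumpy-winged: (60 − 59.0625)² / 59.0625 = 0.0149
  sepia-eyed long-winged: (60 − 59.0625)² / 59.0625 = 0.0149
  sepia-eyed dumpy-winged: (20 − 19.6875)² / 19.6875 = 0.0050
χ² = 0.0270 + 0.0149 + 0.0149 + 0.0050 = 0.0618 ≈ 0.062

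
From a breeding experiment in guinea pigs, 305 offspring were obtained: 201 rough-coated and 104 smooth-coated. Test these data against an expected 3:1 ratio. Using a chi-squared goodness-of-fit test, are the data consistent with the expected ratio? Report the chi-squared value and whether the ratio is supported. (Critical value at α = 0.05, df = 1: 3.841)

Expected counts for N = 305 under a 3:1 ratio (total parts = 4):
  rough-coated: 305 × 3/4 = 228.75
  smooth-coated: 305 × 1/4 = 76.25
χ² = Σ (O − E)² / E
  rough-coated: (201 − 228.75)² / 228.75 = 3.3664
  smooth-coated: (104 − 76.25)² / 76.25 = 10.0992
χ² = 3.3664 + 10.0992 = 13.4656 ≈ 13.466
Degrees of freedom = 2 − 1 = 1; critical value at α = 0.05 is 3.841.
Since 13.466 > 3.841, we reject the null hypothesis — the data do not fit the 3:1 ratio.

13.466; not consistent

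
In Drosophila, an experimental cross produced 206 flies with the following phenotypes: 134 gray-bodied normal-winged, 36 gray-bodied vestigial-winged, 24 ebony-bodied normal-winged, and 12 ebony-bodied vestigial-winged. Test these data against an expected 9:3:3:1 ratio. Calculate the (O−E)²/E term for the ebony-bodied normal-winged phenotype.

5.538

Expected counts for N = 206 under a 9:3:3:1 ratio (total parts = 16):
  gray-bodied normal-winged: 206 × 9/16 = 115.875
  gray-bodied vestigial-winged: 206 × 3/16 = 38.625
  ebony-bodied normal-winged: 206 × 3/16 = 38.625
  ebony-bodied vestigial-winged: 206 × 1/16 = 12.875
Contribution of ebony-bodied normal-winged: (24 − 38.625)² / 38.625 = 5.5376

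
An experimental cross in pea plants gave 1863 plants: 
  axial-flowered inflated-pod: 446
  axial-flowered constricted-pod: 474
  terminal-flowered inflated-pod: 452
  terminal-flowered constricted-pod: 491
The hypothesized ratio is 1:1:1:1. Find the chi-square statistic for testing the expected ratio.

Under the 1:1:1:1 hypothesis (Σ ratio = 4, N = 1863):
  axial-flowered inflated-pod: 1863 × 1/4 = 465.75
  axial-flowered constricted-pod: 1863 × 1/4 = 465.75
  terminal-flowered inflated-pod: 1863 × 1/4 = 465.75
  terminal-flowered constricted-pod: 1863 × 1/4 = 465.75
χ² = Σ (O − E)² / E
  axial-flowered inflated-pod: (446 − 465.75)² / 465.75 = 0.8375
  axial-flowered constricted-pod: (474 − 465.75)² / 465.75 = 0.1461
  terminal-flowered inflated-pod: (452 − 465.75)² / 465.75 = 0.4059
  terminal-flowered constricted-pod: (491 − 465.75)² / 465.75 = 1.3689
χ² = 0.8375 + 0.1461 + 0.4059 + 1.3689 = 2.7584 ≈ 2.758

2.758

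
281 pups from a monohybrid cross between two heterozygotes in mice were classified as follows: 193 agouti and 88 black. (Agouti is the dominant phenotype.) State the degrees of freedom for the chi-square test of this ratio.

For a monohybrid cross between heterozygotes with complete dominance, the expected phenotypic ratio is 3:1.
A goodness-of-fit test with 2 phenotype classes has df = 2 − 1 = 1.

1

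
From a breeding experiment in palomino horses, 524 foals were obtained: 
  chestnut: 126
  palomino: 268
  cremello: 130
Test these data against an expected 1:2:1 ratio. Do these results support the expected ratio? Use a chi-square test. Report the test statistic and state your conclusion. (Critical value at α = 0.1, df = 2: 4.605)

0.336; consistent

Under the 1:2:1 hypothesis (Σ ratio = 4, N = 524):
  chestnut: 524 × 1/4 = 131
  palomino: 524 × 2/4 = 262
  cremello: 524 × 1/4 = 131
χ² = Σ (O − E)² / E
  chestnut: (126 − 131)² / 131 = 0.1908
  palomino: (268 − 262)² / 262 = 0.1374
  cremello: (130 − 131)² / 131 = 0.0076
χ² = 0.1908 + 0.1374 + 0.0076 = 0.3358 ≈ 0.336
Degrees of freedom = 3 − 1 = 2; critical value at α = 0.1 is 4.605.
Since 0.336 < 4.605, we fail to reject the null hypothesis — the data are consistent with the 1:2:1 ratio.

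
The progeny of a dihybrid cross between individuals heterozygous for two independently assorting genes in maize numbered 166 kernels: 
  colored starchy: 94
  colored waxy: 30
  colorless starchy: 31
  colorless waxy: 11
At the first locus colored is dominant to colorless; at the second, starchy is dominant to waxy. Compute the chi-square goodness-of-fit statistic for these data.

A dihybrid F₂ with independent assortment and complete dominance at both loci gives a 9:3:3:1 phenotypic ratio.
Expected counts for N = 166 under a 9:3:3:1 ratio (total parts = 16):
  colored starchy: 166 × 9/16 = 93.375
  colored waxy: 166 × 3/16 = 31.125
  colorless starchy: 166 × 3/16 = 31.125
  colorless waxy: 166 × 1/16 = 10.375
χ² = Σ (O − E)² / E
  colored starchy: (94 − 93.375)² / 93.375 = 0.0042
  colored waxy: (30 − 31.125)² / 31.125 = 0.0407
  colorless starchy: (31 − 31.125)² / 31.125 = 0.0005
  colorless waxy: (11 − 10.375)² / 10.375 = 0.0377
χ² = 0.0042 + 0.0407 + 0.0005 + 0.0377 = 0.0831 ≈ 0.083

0.083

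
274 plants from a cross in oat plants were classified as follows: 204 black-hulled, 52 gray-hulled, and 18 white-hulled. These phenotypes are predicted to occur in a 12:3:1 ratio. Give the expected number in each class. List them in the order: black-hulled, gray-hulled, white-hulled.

Expected counts for N = 274 under a 12:3:1 ratio (total parts = 16):
  black-hulled: 274 × 12/16 = 205.5
  gray-hulled: 274 × 3/16 = 51.375
  white-hulled: 274 × 1/16 = 17.125

205.5, 51.375, 17.125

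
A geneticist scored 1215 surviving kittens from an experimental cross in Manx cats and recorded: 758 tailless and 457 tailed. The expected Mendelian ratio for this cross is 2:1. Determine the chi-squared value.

Total ratio parts = 3. Expected numbers out of 1215:
  tailless: 1215 × 2/3 = 810
  tailed: 1215 × 1/3 = 405
χ² = Σ (O − E)² / E
  tailless: (758 − 810)² / 810 = 3.3383
  tailed: (457 − 405)² / 405 = 6.6765
χ² = 3.3383 + 6.6765 = 10.0148 ≈ 10.015

10.015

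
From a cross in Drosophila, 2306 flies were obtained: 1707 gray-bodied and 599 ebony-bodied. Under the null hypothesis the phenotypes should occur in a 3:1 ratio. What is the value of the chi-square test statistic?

1.171

Total ratio parts = 4. Expected numbers out of 2306:
  gray-bodied: 2306 × 3/4 = 1729.5
  ebony-bodied: 2306 × 1/4 = 576.5
χ² = Σ (O − E)² / E
  gray-bodied: (1707 − 1729.5)² / 1729.5 = 0.2927
  ebony-bodied: (599 − 576.5)² / 576.5 = 0.8781
χ² = 0.2927 + 0.8781 = 1.1708 ≈ 1.171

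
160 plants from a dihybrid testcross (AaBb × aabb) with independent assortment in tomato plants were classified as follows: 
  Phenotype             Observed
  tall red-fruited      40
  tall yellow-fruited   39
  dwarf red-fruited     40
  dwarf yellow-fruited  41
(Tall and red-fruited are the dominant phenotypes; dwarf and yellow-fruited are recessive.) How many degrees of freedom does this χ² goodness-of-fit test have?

A dihybrid testcross with independent assortment gives a 1:1:1:1 ratio.
A goodness-of-fit test with 4 phenotype classes has df = 4 − 1 = 3.

3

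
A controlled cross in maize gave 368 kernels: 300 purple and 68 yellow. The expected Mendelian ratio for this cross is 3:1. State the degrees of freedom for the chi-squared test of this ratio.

A goodness-of-fit test with 2 phenotype classes has df = 2 − 1 = 1.

1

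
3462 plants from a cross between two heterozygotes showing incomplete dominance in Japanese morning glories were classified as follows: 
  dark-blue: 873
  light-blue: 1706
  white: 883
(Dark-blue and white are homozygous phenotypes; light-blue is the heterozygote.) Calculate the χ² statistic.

0.780

With incomplete dominance, a heterozygote × heterozygote cross gives a 1:2:1 phenotypic ratio.
The 1:2:1 ratio has 4 parts, so with N = 3462 the expected counts are:
  dark-blue: 3462 × 1/4 = 865.5
  light-blue: 3462 × 2/4 = 1731
  white: 3462 × 1/4 = 865.5
χ² = Σ (O − E)² / E
  dark-blue: (873 − 865.5)² / 865.5 = 0.0650
  light-blue: (1706 − 1731)² / 1731 = 0.3611
  white: (883 − 865.5)² / 865.5 = 0.3538
χ² = 0.0650 + 0.3611 + 0.3538 = 0.7799 ≈ 0.780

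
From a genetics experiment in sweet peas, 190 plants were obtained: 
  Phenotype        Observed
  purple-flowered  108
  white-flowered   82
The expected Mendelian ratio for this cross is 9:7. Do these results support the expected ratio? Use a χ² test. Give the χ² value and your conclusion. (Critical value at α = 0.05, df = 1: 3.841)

Expected counts for N = 190 under a 9:7 ratio (total parts = 16):
  purple-flowered: 190 × 9/16 = 106.875
  white-flowered: 190 × 7/16 = 83.125
χ² = Σ (O − E)² / E
  purple-flowered: (108 − 106.875)² / 106.875 = 0.0118
  white-flowered: (82 − 83.125)² / 83.125 = 0.0152
χ² = 0.0118 + 0.0152 = 0.027
Degrees of freedom = 2 − 1 = 1; critical value at α = 0.05 is 3.841.
Since 0.027 < 3.841, we fail to reject the null hypothesis — the data are consistent with the 9:7 ratio.

0.027; consistent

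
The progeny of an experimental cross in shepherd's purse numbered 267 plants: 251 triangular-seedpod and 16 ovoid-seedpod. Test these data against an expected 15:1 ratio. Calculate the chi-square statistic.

Under the 15:1 hypothesis (Σ ratio = 16, N = 267):
  triangular-seedpod: 267 × 15/16 = 250.3125
  ovoid-seedpod: 267 × 1/16 = 16.6875
χ² = Σ (O − E)² / E
  triangular-seedpod: (251 − 250.3125)² / 250.3125 = 0.0019
  ovoid-seedpod: (16 − 16.6875)² / 16.6875 = 0.0283
χ² = 0.0019 + 0.0283 = 0.0302 ≈ 0.030

0.030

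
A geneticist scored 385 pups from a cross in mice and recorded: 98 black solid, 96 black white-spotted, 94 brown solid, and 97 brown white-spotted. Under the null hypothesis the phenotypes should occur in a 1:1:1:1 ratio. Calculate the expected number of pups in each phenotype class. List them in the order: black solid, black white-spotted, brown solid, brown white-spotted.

96.25, 96.25, 96.25, 96.25

Total ratio parts = 4. Expected numbers out of 385:
  black solid: 385 × 1/4 = 96.25
  black white-spotted: 385 × 1/4 = 96.25
  brown solid: 385 × 1/4 = 96.25
  brown white-spotted: 385 × 1/4 = 96.25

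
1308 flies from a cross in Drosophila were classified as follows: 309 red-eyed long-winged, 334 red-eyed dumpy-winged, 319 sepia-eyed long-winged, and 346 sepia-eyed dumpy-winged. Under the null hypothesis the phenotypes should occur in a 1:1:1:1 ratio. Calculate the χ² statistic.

Expected counts for N = 1308 under a 1:1:1:1 ratio (total parts = 4):
  red-eyed long-winged: 1308 × 1/4 = 327
  red-eyed dumpy-winged: 1308 × 1/4 = 327
  sepia-eyed long-winged: 1308 × 1/4 = 327
  sepia-eyed dumpy-winged: 1308 × 1/4 = 327
χ² = Σ (O − E)² / E
  red-eyed long-winged: (309 − 327)² / 327 = 0.9908
  red-eyed dumpy-winged: (334 − 327)² / 327 = 0.1498
  sepia-eyed long-winged: (319 − 327)² / 327 = 0.1957
  sepia-eyed dumpy-winged: (346 − 327)² / 327 = 1.1040
χ² = 0.9908 + 0.1498 + 0.1957 + 1.1040 = 2.4403 ≈ 2.440

2.440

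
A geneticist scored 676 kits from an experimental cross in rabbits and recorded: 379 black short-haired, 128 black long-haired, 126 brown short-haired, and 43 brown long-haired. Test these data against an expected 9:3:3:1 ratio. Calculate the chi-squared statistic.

Under the 9:3:3:1 hypothesis (Σ ratio = 16, N = 676):
  black short-haired: 676 × 9/16 = 380.25
  black long-haired: 676 × 3/16 = 126.75
  brown short-haired: 676 × 3/16 = 126.75
  brown long-haired: 676 × 1/16 = 42.25
χ² = Σ (O − E)² / E
  black short-haired: (379 − 380.25)² / 380.25 = 0.0041
  black long-haired: (128 − 126.75)² / 126.75 = 0.0123
  brown short-haired: (126 − 126.75)² / 126.75 = 0.0044
  brown long-haired: (43 − 42.25)² / 42.25 = 0.0133
χ² = 0.0041 + 0.0123 + 0.0044 + 0.0133 = 0.0341 ≈ 0.034

0.034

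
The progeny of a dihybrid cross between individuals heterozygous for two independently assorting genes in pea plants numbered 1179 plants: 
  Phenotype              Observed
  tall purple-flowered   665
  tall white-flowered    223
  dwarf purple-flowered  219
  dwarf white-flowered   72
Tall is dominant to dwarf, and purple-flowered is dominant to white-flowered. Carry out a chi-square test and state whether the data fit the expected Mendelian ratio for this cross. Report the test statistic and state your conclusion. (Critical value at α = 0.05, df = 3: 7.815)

0.080; consistent

A dihybrid F₂ with independent assortment and complete dominance at both loci gives a 9:3:3:1 phenotypic ratio.
Total ratio parts = 16. Expected numbers out of 1179:
  tall purple-flowered: 1179 × 9/16 = 663.1875
  tall white-flowered: 1179 × 3/16 = 221.0625
  dwarf purple-flowered: 1179 × 3/16 = 221.0625
  dwarf white-flowered: 1179 × 1/16 = 73.6875
χ² = Σ (O − E)² / E
  tall purple-flowered: (665 − 663.1875)² / 663.1875 = 0.0050
  tall white-flowered: (223 − 221.0625)² / 221.0625 = 0.0170
  dwarf purple-flowered: (219 − 221.0625)² / 221.0625 = 0.0192
  dwarf white-flowered: (72 − 73.6875)² / 73.6875 = 0.0386
χ² = 0.0050 + 0.0170 + 0.0192 + 0.0386 = 0.0798 ≈ 0.080
Degrees of freedom = 4 − 1 = 3; critical value at α = 0.05 is 7.815.
Since 0.080 < 7.815, we fail to reject the null hypothesis — the data are consistent with the 9:3:3:1 ratio.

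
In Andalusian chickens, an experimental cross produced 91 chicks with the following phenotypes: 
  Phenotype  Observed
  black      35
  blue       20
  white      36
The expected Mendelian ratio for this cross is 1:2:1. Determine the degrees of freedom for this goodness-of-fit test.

2

A goodness-of-fit test with 3 phenotype classes has df = 3 − 1 = 2.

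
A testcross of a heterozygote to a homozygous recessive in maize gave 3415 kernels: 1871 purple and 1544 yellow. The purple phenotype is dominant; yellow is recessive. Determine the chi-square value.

A testcross of a heterozygote (Aa × aa) gives a 1:1 phenotypic ratio.
Expected counts for N = 3415 under a 1:1 ratio (total parts = 2):
  purple: 3415 × 1/2 = 1707.5
  yellow: 3415 × 1/2 = 1707.5
χ² = Σ (O − E)² / E
  purple: (1871 − 1707.5)² / 1707.5 = 15.6558
  yellow: (1544 − 1707.5)² / 1707.5 = 15.6558
χ² = 15.6558 + 15.6558 = 31.3116 ≈ 31.312

31.312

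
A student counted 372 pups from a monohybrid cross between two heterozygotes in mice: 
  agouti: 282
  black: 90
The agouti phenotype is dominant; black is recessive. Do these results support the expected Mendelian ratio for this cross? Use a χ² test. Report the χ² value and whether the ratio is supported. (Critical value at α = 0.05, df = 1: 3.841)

0.129; consistent

For a monohybrid cross between heterozygotes with complete dominance, the expected phenotypic ratio is 3:1.
Total ratio parts = 4. Expected numbers out of 372:
  agouti: 372 × 3/4 = 279
  black: 372 × 1/4 = 93
χ² = Σ (O − E)² / E
  agouti: (282 − 279)² / 279 = 0.0323
  black: (90 − 93)² / 93 = 0.0968
χ² = 0.0323 + 0.0968 = 0.1291 ≈ 0.129
Degrees of freedom = 2 − 1 = 1; critical value at α = 0.05 is 3.841.
Since 0.129 < 3.841, we fail to reject the null hypothesis — the data are consistent with the 3:1 ratio.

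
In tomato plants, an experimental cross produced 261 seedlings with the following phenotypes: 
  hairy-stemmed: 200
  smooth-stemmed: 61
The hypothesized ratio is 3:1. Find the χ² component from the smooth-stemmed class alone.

0.277

Under the 3:1 hypothesis (Σ ratio = 4, N = 261):
  hairy-stemmed: 261 × 3/4 = 195.75
  smooth-stemmed: 261 × 1/4 = 65.25
Contribution of smooth-stemmed: (61 − 65.25)² / 65.25 = 0.2768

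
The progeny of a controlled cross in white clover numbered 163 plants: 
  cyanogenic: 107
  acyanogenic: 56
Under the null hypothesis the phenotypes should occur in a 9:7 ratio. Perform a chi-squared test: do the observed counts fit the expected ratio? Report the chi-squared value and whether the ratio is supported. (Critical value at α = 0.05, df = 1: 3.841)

Under the 9:7 hypothesis (Σ ratio = 16, N = 163):
  cyanogenic: 163 × 9/16 = 91.6875
  acyanogenic: 163 × 7/16 = 71.3125
χ² = Σ (O − E)² / E
  cyanogenic: (107 − 91.6875)² / 91.6875 = 2.5573
  acyanogenic: (56 − 71.3125)² / 71.3125 = 3.2880
χ² = 2.5573 + 3.2880 = 5.8453 ≈ 5.845
Degrees of freedom = 2 − 1 = 1; critical value at α = 0.05 is 3.841.
Since 5.845 > 3.841, we reject the null hypothesis — the data do not fit the 9:7 ratio.

5.845; not consistent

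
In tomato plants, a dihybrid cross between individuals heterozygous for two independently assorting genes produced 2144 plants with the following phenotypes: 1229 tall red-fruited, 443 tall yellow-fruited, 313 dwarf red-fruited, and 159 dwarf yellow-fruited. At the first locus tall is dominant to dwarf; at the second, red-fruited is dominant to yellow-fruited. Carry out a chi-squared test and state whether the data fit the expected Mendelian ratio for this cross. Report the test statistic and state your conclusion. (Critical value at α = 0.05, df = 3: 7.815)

A dihybrid F₂ with independent assortment and complete dominance at both loci gives a 9:3:3:1 phenotypic ratio.
The 9:3:3:1 ratio has 16 parts, so with N = 2144 the expected counts are:
  tall red-fruited: 2144 × 9/16 = 1206
  tall yellow-fruited: 2144 × 3/16 = 402
  dwarf red-fruited: 2144 × 3/16 = 402
  dwarf yellow-fruited: 2144 × 1/16 = 134
χ² = Σ (O − E)² / E
  tall red-fruited: (1229 − 1206)² / 1206 = 0.4386
  tall yellow-fruited: (443 − 402)² / 402 = 4.1816
  dwarf red-fruited: (313 − 402)² / 402 = 19.7040
  dwarf yellow-fruited: (159 − 134)² / 134 = 4.6642
χ² = 0.4386 + 4.1816 + 19.7040 + 4.6642 = 28.9884 ≈ 28.988
Degrees of freedom = 4 − 1 = 3; critical value at α = 0.05 is 7.815.
Since 28.988 > 7.815, we reject the null hypothesis — the data do not fit the 9:3:3:1 ratio.

28.988; not consistent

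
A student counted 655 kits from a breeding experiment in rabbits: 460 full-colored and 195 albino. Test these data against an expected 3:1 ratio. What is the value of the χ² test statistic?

Under the 3:1 hypothesis (Σ ratio = 4, N = 655):
  full-colored: 655 × 3/4 = 491.25
  albino: 655 × 1/4 = 163.75
χ² = Σ (O − E)² / E
  full-colored: (460 − 491.25)² / 491.25 = 1.9879
  albino: (195 − 163.75)² / 163.75 = 5.9637
χ² = 1.9879 + 5.9637 = 7.9516 ≈ 7.952

7.952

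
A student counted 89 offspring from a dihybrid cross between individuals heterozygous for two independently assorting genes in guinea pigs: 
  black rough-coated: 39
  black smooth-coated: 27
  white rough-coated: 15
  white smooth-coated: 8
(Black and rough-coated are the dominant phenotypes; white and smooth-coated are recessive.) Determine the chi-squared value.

A dihybrid F₂ with independent assortment and complete dominance at both loci gives a 9:3:3:1 phenotypic ratio.
The 9:3:3:1 ratio has 16 parts, so with N = 89 the expected counts are:
  black rough-coated: 89 × 9/16 = 50.0625
  black smooth-coated: 89 × 3/16 = 16.6875
  white rough-coated: 89 × 3/16 = 16.6875
  white smooth-coated: 89 × 1/16 = 5.5625
χ² = Σ (O − E)² / E
  black rough-coated: (39 − 50.0625)² / 50.0625 = 2.4445
  black smooth-coated: (27 − 16.6875)² / 16.6875 = 6.3729
  white rough-coated: (15 − 16.6875)² / 16.6875 = 0.1706
  white smooth-coated: (8 − 5.5625)² / 5.5625 = 1.0681
χ² = 2.4445 + 6.3729 + 0.1706 + 1.0681 = 10.0561 ≈ 10.056

10.056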